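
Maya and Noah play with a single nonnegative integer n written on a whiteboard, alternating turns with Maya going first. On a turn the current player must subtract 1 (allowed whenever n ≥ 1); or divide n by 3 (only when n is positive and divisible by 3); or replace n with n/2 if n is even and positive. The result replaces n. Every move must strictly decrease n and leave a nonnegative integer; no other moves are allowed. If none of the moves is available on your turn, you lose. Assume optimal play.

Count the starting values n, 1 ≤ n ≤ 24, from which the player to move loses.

9

Positions with no move are L. A position that does have a move is losing for the player to move precisely when every available move leads to a winning position for the opponent. Fill in the labels:
n=0: no move → L
n=1: W (go to 0, an L position)
n=2: L (sole option 1(W) is W)
n=3: W (go to 2, an L position)
n=4: W (go to 2, an L position)
n=5: L (sole option 4(W) is W)
n=6: W (go to 2, an L position)
n=7: L (sole option 6(W) is W)
n=8: W (go to 7, an L position)
n=9: L (options 3(W), 8(W) are all W)
n=10: W (go to 5, an L position)
n=11: L (sole option 10(W) is W)
n=12: W (go to 11, an L position)
n=13: L (sole option 12(W) is W)
n=14: W (go to 7, an L position)
n=15: W (go to 5, an L position)
n=16: L (options 8(W), 15(W) are all W)
n=17: W (go to 16, an L position)
n=18: W (go to 9, an L position)
n=19: L (sole option 18(W) is W)
n=20: W (go to 19, an L position)
n=21: W (go to 7, an L position)
n=22: W (go to 11, an L position)
n=23: L (sole option 22(W) is W)
n=24: W (go to 23, an L position)
L entries with 1 ≤ n ≤ 24 (n=0 is outside the asked range and is not counted): n = 2, 5, 7, 9, 11, 13, 16, 19, 23; that makes 9.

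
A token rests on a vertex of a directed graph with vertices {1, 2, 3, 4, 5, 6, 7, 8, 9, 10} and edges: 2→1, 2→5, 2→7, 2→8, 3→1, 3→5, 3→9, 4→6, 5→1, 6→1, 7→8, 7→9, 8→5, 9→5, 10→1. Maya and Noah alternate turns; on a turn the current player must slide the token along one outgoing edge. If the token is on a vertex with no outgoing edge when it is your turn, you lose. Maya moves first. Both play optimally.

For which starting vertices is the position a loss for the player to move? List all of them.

Classify positions by backward induction: terminal positions (no move available) are L. From any other position, the mover wins iff some move reaches an L.
Every edge goes from a vertex to one that appears earlier in the order 1, 5, 8, 9, 10, 7, 3, 2, 6, 4, so processing vertices in that order labels each vertex after all of its successors.
1: no outgoing edge → L
5: reaches L-position 1 → W
8: only reaches 5(W), which is W → L
9: only reaches 5(W), which is W → L
10: reaches L-position 1 → W
7: reaches L-position 9 → W
3: reaches L-position 9 → W
2: reaches L-position 8 → W
6: reaches L-position 1 → W
4: only reaches 6(W), which is W → L
Reading off the rows marked L gives the requested list; there are 4 such vertices.

1, 4, 8, 9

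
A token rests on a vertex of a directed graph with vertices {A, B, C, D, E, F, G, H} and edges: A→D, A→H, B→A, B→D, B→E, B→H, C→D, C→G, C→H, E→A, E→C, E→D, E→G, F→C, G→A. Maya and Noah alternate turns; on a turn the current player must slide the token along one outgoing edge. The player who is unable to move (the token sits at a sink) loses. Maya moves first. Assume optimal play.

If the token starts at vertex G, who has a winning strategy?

Use the standard recursion: the mover loses at a terminal position; elsewhere, the mover wins exactly when some move hands the opponent an L position.
Every edge goes from a vertex to one that appears earlier in the order H, D, A, G, C, E, F, B, so processing vertices in that order labels each vertex after all of its successors.
H: no outgoing edge → L
D: no outgoing edge → L
A: reaches L-position D → W
G: only reaches A(W), which is W → L
C: reaches L-position G → W
E: reaches L-position G → W
F: only reaches C(W), which is W → L
B: reaches L-position D → W
The starting position G is L: whatever Maya does, the opponent receives a W position.

Noah wins.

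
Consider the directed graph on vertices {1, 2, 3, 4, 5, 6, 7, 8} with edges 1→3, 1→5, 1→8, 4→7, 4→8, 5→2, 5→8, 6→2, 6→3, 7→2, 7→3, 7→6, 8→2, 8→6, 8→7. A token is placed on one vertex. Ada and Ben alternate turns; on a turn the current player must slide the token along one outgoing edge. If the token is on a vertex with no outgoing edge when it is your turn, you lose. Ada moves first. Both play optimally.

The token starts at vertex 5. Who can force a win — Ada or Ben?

Build the W/L table. Terminal = L. A non-terminal position is W if it has a move to some L; otherwise it is L.
Every edge goes from a vertex to one that appears earlier in the order 2, 3, 6, 7, 8, 5, 1, 4, so processing vertices in that order labels each vertex after all of its successors.
2: no outgoing edge → L
3: no outgoing edge → L
6: can move to 3, which is L ⇒ W
7: can move to 3, which is L ⇒ W
8: can move to 2, which is L ⇒ W
5: can move to 2, which is L ⇒ W
1: can move to 3, which is L ⇒ W
4: moves to 8(W), 7(W); every one is W ⇒ L
From 5 Ada can move to 2, reaching an L position.

Ada wins.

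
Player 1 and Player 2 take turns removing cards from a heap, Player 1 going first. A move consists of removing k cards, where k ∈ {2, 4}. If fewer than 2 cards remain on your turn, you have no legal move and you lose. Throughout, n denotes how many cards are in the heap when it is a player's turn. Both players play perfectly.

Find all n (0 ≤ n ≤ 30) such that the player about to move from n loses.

0, 1, 6, 7, 12, 13, 18, 19, 24, 25, 30

Build the W/L table. Terminal = L. A non-terminal position is W if it has a move to some L; otherwise it is L.
n=0: no move → L
n=1: no move → L
n=2: reaches L-position 0 → W
n=3: reaches L-position 1 → W
n=4: reaches L-position 0 → W
n=5: reaches L-position 1 → W
n=6: only reaches 4(W), 2(W), all W → L
n=7: only reaches 5(W), 3(W), all W → L
n=8: reaches L-position 6 → W
n=9: reaches L-position 7 → W
n=10: reaches L-position 6 → W
n=11: reaches L-position 7 → W
n=12: only reaches 10(W), 8(W), all W → L
n=13: only reaches 11(W), 9(W), all W → L
n=14: reaches L-position 12 → W
n=15: reaches L-position 13 → W
n=16: reaches L-position 12 → W
n=17: reaches L-position 13 → W
n=18: only reaches 16(W), 14(W), all W → L
n=19: only reaches 17(W), 15(W), all W → L
n=20: reaches L-position 18 → W
n=21: reaches L-position 19 → W
n=22: reaches L-position 18 → W
n=23: reaches L-position 19 → W
n=24: only reaches 22(W), 20(W), all W → L
n=25: only reaches 23(W), 21(W), all W → L
n=26: reaches L-position 24 → W
n=27: reaches L-position 25 → W
n=28: reaches L-position 24 → W
n=29: reaches L-position 25 → W
n=30: only reaches 28(W), 26(W), all W → L
The losing starting values of n are exactly the entries labelled L in this table (11 of them).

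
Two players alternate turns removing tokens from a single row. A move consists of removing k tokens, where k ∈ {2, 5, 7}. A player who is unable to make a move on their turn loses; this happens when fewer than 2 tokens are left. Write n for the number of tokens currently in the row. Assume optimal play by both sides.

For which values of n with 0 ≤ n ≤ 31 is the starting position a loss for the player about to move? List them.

Use the standard recursion: the mover loses at a terminal position; elsewhere, the mover wins exactly when some move hands the opponent an L position.
n=0: no move → L
n=1: no move → L
n=2: W (go to 0, an L position)
n=3: W (go to 1, an L position)
n=4: L (sole option 2(W) is W)
n=5: W (go to 0, an L position)
n=6: W (go to 4, an L position)
n=7: W (go to 0, an L position)
n=8: W (go to 1, an L position)
n=9: W (go to 4, an L position)
n=10: L (options 8(W), 5(W), 3(W) are all W)
n=11: W (go to 4, an L position)
n=12: W (go to 10, an L position)
n=13: L (options 11(W), 8(W), 6(W) are all W)
n=14: L (options 12(W), 9(W), 7(W) are all W)
n=15: W (go to 13, an L position)
n=16: W (go to 14, an L position)
n=17: W (go to 10, an L position)
n=18: W (go to 13, an L position)
n=19: W (go to 14, an L position)
n=20: W (go to 13, an L position)
n=21: W (go to 14, an L position)
n=22: L (options 20(W), 17(W), 15(W) are all W)
n=23: L (options 21(W), 18(W), 16(W) are all W)
n=24: W (go to 22, an L position)
n=25: W (go to 23, an L position)
n=26: L (options 24(W), 21(W), 19(W) are all W)
n=27: W (go to 22, an L position)
n=28: W (go to 26, an L position)
n=29: W (go to 22, an L position)
n=30: W (go to 23, an L position)
n=31: W (go to 26, an L position)
Reading off the rows marked L gives the requested list; there are 9 such values of n.

0, 1, 4, 10, 13, 14, 22, 23, 26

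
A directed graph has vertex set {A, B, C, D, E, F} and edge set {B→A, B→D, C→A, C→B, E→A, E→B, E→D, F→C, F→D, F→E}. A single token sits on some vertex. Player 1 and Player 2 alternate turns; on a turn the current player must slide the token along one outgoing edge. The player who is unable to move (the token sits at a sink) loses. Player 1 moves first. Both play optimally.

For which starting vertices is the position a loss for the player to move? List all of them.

A, D

Build the W/L table. Terminal = L. A non-terminal position is W if it has a move to some L; otherwise it is L.
Every edge goes from a vertex to one that appears earlier in the order A, D, B, E, C, F, so processing vertices in that order labels each vertex after all of its successors.
A: no outgoing edge → L
D: no outgoing edge → L
B: can move to D, which is L ⇒ W
E: can move to D, which is L ⇒ W
C: can move to A, which is L ⇒ W
F: can move to D, which is L ⇒ W
Reading off the rows marked L gives the requested list; there are 2 such vertices.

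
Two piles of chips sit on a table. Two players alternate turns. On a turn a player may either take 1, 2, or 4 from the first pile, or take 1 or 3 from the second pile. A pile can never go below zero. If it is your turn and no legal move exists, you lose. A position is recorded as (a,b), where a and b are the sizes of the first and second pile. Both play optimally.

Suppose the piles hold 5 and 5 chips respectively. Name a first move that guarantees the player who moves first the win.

Move to (4,5).

Use the standard recursion: the mover loses at a terminal position; elsewhere, the mover wins exactly when some move hands the opponent an L position.
No move ever increases a pile, so every position that can arise here has a ≤ 5 and b ≤ 5; it is enough to label the cells with 0 ≤ a ≤ 5 and 0 ≤ b ≤ 5.
Every move lowers a or b (never raises either), so fill the grid row by row in increasing a, and left to right within a row: each cell's successors are then already labelled.
      b=0  b=1  b=2  b=3  b=4  b=5
a=0:    L    W    L    W    L    W
a=1:    W    L    W    L    W    L
a=2:    W    W    W    W    W    W
a=3:    L    W    L    W    L    W
a=4:    W    L    W    L    W    L
a=5:    W    W    W    W    W    W
Cells with no legal move (terminal, hence L): (0,0).
The remaining L cells, each justified by listing all of its moves:
(0,2): the only move is to (0,1)(W), a W ⇒ L
(0,4): moves to (0,3)(W), (0,1)(W); every one is W ⇒ L
(1,1): moves to (0,1)(W), (1,0)(W); every one is W ⇒ L
(1,3): moves to (0,3)(W), (1,2)(W), (1,0)(W); every one is W ⇒ L
(1,5): moves to (0,5)(W), (1,4)(W), (1,2)(W); every one is W ⇒ L
(3,0): moves to (2,0)(W), (1,0)(W); every one is W ⇒ L
(3,2): moves to (2,2)(W), (1,2)(W), (3,1)(W); every one is W ⇒ L
(3,4): moves to (2,4)(W), (1,4)(W), (3,3)(W), (3,1)(W); every one is W ⇒ L
(4,1): moves to (3,1)(W), (2,1)(W), (0,1)(W), (4,0)(W); every one is W ⇒ L
(4,3): moves to (3,3)(W), (2,3)(W), (0,3)(W), (4,2)(W), (4,0)(W); every one is W ⇒ L
(4,5): moves to (3,5)(W), (2,5)(W), (0,5)(W), (4,4)(W), (4,2)(W); every one is W ⇒ L
Every other cell has at least one move into one of the L cells above, so it is W.
From (5,5), the L positions reachable in one move are: (4,5), (1,5). Any move reaching one of these is winning.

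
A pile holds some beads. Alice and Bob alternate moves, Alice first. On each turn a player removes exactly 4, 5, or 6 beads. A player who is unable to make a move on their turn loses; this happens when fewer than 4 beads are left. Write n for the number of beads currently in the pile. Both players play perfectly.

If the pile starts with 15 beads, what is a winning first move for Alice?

Classify positions by backward induction: terminal positions (no move available) are L. From any other position, the mover wins iff some move reaches an L.
n=0: no move → L
n=1: no move → L
n=2: no move → L
n=3: no move → L
n=4: can move to 0, which is L ⇒ W
n=5: can move to 1, which is L ⇒ W
n=6: can move to 2, which is L ⇒ W
n=7: can move to 3, which is L ⇒ W
n=8: can move to 3, which is L ⇒ W
n=9: can move to 3, which is L ⇒ W
n=10: moves to 6(W), 5(W), 4(W); every one is W ⇒ L
n=11: moves to 7(W), 6(W), 5(W); every one is W ⇒ L
n=12: moves to 8(W), 7(W), 6(W); every one is W ⇒ L
n=13: moves to 9(W), 8(W), 7(W); every one is W ⇒ L
n=14: can move to 10, which is L ⇒ W
n=15: can move to 11, which is L ⇒ W
From 15, the L positions reachable in one move are: 11, 10. Any move reaching one of these is winning.

Remove 4, leaving 11.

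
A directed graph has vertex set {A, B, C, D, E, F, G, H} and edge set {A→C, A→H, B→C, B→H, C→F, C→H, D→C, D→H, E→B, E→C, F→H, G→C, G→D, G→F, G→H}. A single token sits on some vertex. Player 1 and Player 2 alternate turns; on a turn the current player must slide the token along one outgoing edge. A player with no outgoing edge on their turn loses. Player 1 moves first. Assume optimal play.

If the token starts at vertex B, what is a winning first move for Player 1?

Work bottom-up. With no move the player to move loses. Otherwise the position is W if at least one move leads to an L position for the opponent, and L if every move leads to a W.
Every edge goes from a vertex to one that appears earlier in the order H, F, C, B, A, E, D, G, so processing vertices in that order labels each vertex after all of its successors.
H: no outgoing edge → L
F: →H(L), so W
C: →H(L), so W
B: →H(L), so W
A: →H(L), so W
E: →B(W), C(W) — all W, so L
D: →H(L), so W
G: →H(L), so W
From B, the L positions reachable in one move are: H.

Move to H.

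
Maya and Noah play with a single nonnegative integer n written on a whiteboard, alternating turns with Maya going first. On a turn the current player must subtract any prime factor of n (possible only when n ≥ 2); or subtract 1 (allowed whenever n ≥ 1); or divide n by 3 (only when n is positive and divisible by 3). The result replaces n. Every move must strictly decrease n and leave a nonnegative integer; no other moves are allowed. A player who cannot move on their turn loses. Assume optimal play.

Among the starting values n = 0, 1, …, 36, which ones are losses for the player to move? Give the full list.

Label each position W (a win for the player to move) or L (a loss). A position with no legal move is L; any other position is W exactly when some move reaches an L, and L when every move reaches a W.
n=0: no move → L
n=1: can move to 0, which is L ⇒ W
n=2: can move to 0, which is L ⇒ W
n=3: can move to 0, which is L ⇒ W
n=4: moves to 2(W), 3(W); every one is W ⇒ L
n=5: can move to 0, which is L ⇒ W
n=6: can move to 4, which is L ⇒ W
n=7: can move to 0, which is L ⇒ W
n=8: moves to 6(W), 7(W); every one is W ⇒ L
n=9: can move to 8, which is L ⇒ W
n=10: can move to 8, which is L ⇒ W
n=11: can move to 0, which is L ⇒ W
n=12: can move to 4, which is L ⇒ W
n=13: can move to 0, which is L ⇒ W
n=14: moves to 7(W), 12(W), 13(W); every one is W ⇒ L
n=15: can move to 14, which is L ⇒ W
n=16: can move to 14, which is L ⇒ W
n=17: can move to 0, which is L ⇒ W
n=18: moves to 6(W), 15(W), 16(W), 17(W); every one is W ⇒ L
n=19: can move to 0, which is L ⇒ W
n=20: can move to 18, which is L ⇒ W
n=21: can move to 14, which is L ⇒ W
n=22: moves to 11(W), 20(W), 21(W); every one is W ⇒ L
n=23: can move to 0, which is L ⇒ W
n=24: can move to 8, which is L ⇒ W
n=25: moves to 20(W), 24(W); every one is W ⇒ L
n=26: can move to 25, which is L ⇒ W
n=27: moves to 9(W), 24(W), 26(W); every one is W ⇒ L
n=28: can move to 27, which is L ⇒ W
n=29: can move to 0, which is L ⇒ W
n=30: can move to 25, which is L ⇒ W
n=31: can move to 0, which is L ⇒ W
n=32: moves to 30(W), 31(W); every one is W ⇒ L
n=33: can move to 22, which is L ⇒ W
n=34: can move to 32, which is L ⇒ W
n=35: moves to 28(W), 30(W), 34(W); every one is W ⇒ L
n=36: can move to 35, which is L ⇒ W
The losing starting values of n are exactly the entries labelled L in this table (10 of them).

0, 4, 8, 14, 18, 22, 25, 27, 32, 35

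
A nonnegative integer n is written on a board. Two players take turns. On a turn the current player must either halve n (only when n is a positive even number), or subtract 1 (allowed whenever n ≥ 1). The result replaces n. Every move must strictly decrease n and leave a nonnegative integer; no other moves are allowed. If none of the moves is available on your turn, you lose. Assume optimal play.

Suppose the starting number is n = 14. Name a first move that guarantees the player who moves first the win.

Use the standard recursion: the mover loses at a terminal position; elsewhere, the mover wins exactly when some move hands the opponent an L position.
n=0: no move → L
n=1: can move to 0, which is L ⇒ W
n=2: the only move is to 1(W), a W ⇒ L
n=3: can move to 2, which is L ⇒ W
n=4: can move to 2, which is L ⇒ W
n=5: the only move is to 4(W), a W ⇒ L
n=6: can move to 5, which is L ⇒ W
n=7: the only move is to 6(W), a W ⇒ L
n=8: can move to 7, which is L ⇒ W
n=9: the only move is to 8(W), a W ⇒ L
n=10: can move to 5, which is L ⇒ W
n=11: the only move is to 10(W), a W ⇒ L
n=12: can move to 11, which is L ⇒ W
n=13: the only move is to 12(W), a W ⇒ L
n=14: can move to 7, which is L ⇒ W
From 14, the L positions reachable in one move are: 7, 13. Any move reaching one of these is winning.

Move to 7.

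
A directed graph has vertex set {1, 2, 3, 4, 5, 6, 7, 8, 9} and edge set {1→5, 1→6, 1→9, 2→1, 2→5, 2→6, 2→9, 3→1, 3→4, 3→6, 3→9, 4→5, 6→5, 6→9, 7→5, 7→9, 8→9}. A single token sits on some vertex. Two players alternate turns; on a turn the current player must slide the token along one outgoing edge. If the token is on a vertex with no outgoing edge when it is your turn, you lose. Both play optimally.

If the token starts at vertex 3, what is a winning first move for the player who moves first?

Move to 9.

Compute win/loss labels from the base case upward. A position with no move is L. Any other position is W if it can reach an L in one move, else L.
Every edge goes from a vertex to one that appears earlier in the order 9, 5, 6, 1, 7, 4, 3, 8, 2, so processing vertices in that order labels each vertex after all of its successors.
9: no outgoing edge → L
5: no outgoing edge → L
6: reaches L-position 5 → W
1: reaches L-position 5 → W
7: reaches L-position 5 → W
4: reaches L-position 5 → W
3: reaches L-position 9 → W
8: reaches L-position 9 → W
2: reaches L-position 5 → W
From 3, the L positions reachable in one move are: 9.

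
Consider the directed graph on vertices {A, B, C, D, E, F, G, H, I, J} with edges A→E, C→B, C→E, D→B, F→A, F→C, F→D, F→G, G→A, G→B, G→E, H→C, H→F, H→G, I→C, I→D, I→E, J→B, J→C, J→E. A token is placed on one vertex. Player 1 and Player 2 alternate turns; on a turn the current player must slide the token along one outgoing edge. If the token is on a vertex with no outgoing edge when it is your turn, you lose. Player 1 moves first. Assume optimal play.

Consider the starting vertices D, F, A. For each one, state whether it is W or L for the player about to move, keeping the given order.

Classify positions by backward induction: terminal positions (no move available) are L. From any other position, the mover wins iff some move reaches an L.
Every edge goes from a vertex to one that appears earlier in the order E, B, C, A, G, D, F, H, I, J, so processing vertices in that order labels each vertex after all of its successors.
E: no outgoing edge → L
B: no outgoing edge → L
C: →B(L), so W
A: →E(L), so W
G: →B(L), so W
D: →B(L), so W
F: →D(W), G(W), A(W), C(W) — all W, so L
H: →F(L), so W
I: →E(L), so W
J: →B(L), so W

D: W, F: L, A: W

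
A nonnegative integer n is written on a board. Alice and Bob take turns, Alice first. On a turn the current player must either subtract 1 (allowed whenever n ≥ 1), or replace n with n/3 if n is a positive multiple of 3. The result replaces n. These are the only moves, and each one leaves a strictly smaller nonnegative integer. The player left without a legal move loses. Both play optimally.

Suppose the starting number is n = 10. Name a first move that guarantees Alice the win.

Label each position W (a win for the player to move) or L (a loss). A position with no legal move is L; any other position is W exactly when some move reaches an L, and L when every move reaches a W.
n=0: no move → L
n=1: W (go to 0, an L position)
n=2: L (sole option 1(W) is W)
n=3: W (go to 2, an L position)
n=4: L (sole option 3(W) is W)
n=5: W (go to 4, an L position)
n=6: W (go to 2, an L position)
n=7: L (sole option 6(W) is W)
n=8: W (go to 7, an L position)
n=9: L (options 3(W), 8(W) are all W)
n=10: W (go to 9, an L position)
From 10, the L positions reachable in one move are: 9.

Move to 9.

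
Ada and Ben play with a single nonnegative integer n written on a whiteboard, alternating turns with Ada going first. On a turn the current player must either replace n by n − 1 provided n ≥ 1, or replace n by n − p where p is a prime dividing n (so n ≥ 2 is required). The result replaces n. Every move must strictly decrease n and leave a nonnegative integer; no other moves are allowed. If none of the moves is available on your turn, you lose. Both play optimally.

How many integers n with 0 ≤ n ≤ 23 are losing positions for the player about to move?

6

Compute win/loss labels from the base case upward. A position with no move is L. Any other position is W if it can reach an L in one move, else L.
n=0: no move → L
n=1: →0(L), so W
n=2: →0(L), so W
n=3: →0(L), so W
n=4: →2(W), 3(W) — all W, so L
n=5: →0(L), so W
n=6: →4(L), so W
n=7: →0(L), so W
n=8: →6(W), 7(W) — all W, so L
n=9: →8(L), so W
n=10: →8(L), so W
n=11: →0(L), so W
n=12: →9(W), 10(W), 11(W) — all W, so L
n=13: →0(L), so W
n=14: →12(L), so W
n=15: →12(L), so W
n=16: →14(W), 15(W) — all W, so L
n=17: →0(L), so W
n=18: →16(L), so W
n=19: →0(L), so W
n=20: →15(W), 18(W), 19(W) — all W, so L
n=21: →20(L), so W
n=22: →20(L), so W
n=23: →0(L), so W
L entries with 0 ≤ n ≤ 23: n = 0, 4, 8, 12, 16, 20; that makes 6.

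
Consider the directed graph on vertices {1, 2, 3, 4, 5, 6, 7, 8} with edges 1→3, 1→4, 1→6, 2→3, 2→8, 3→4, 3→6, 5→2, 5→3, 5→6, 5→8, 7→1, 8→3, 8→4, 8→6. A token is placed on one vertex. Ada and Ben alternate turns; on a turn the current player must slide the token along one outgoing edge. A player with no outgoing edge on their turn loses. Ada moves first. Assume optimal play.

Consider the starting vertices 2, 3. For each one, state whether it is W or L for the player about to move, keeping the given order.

Build the W/L table. Terminal = L. A non-terminal position is W if it has a move to some L; otherwise it is L.
Every edge goes from a vertex to one that appears earlier in the order 6, 4, 3, 1, 7, 8, 2, 5, so processing vertices in that order labels each vertex after all of its successors.
6: no outgoing edge → L
4: no outgoing edge → L
3: →4(L), so W
1: →4(L), so W
7: →1(W) only, which is W, so L
8: →4(L), so W
2: →8(W), 3(W) — all W, so L
5: →2(L), so W

2: L, 3: W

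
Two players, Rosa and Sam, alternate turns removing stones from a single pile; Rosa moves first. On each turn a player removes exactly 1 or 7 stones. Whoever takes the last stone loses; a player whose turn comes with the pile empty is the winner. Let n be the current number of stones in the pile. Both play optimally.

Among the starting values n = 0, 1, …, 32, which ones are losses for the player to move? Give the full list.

Work bottom-up. With no move the player to move wins. Otherwise the position is W if at least one move leads to an L position for the opponent, and L if every move leads to a W.
n=0: no move; the opponent has just taken the last stone and therefore loses → W
n=1: →0(W) only, which is W, so L
n=2: →1(L), so W
n=3: →2(W) only, which is W, so L
n=4: →3(L), so W
n=5: →4(W) only, which is W, so L
n=6: →5(L), so W
n=7: →6(W), 0(W) — all W, so L
n=8: →7(L), so W
n=9: →8(W), 2(W) — all W, so L
n=10: →9(L), so W
n=11: →10(W), 4(W) — all W, so L
n=12: →11(L), so W
n=13: →12(W), 6(W) — all W, so L
n=14: →13(L), so W
n=15: →14(W), 8(W) — all W, so L
n=16: →15(L), so W
n=17: →16(W), 10(W) — all W, so L
n=18: →17(L), so W
n=19: →18(W), 12(W) — all W, so L
n=20: →19(L), so W
n=21: →20(W), 14(W) — all W, so L
n=22: →21(L), so W
n=23: →22(W), 16(W) — all W, so L
n=24: →23(L), so W
n=25: →24(W), 18(W) — all W, so L
n=26: →25(L), so W
n=27: →26(W), 20(W) — all W, so L
n=28: →27(L), so W
n=29: →28(W), 22(W) — all W, so L
n=30: →29(L), so W
n=31: →30(W), 24(W) — all W, so L
n=32: →31(L), so W
The losing starting values of n are exactly the entries labelled L in this table (16 of them).

1, 3, 5, 7, 9, 11, 13, 15, 17, 19, 21, 23, 25, 27, 29, 31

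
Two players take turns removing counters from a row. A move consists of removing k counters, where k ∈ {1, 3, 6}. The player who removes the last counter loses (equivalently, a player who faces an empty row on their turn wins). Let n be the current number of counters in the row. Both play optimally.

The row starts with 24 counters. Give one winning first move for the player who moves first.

Remove 1, leaving 23.

Work bottom-up. With no move the player to move wins. Otherwise the position is W if at least one move leads to an L position for the opponent, and L if every move leads to a W.
n=0: no move; the opponent has just taken the last counter and therefore loses → W
n=1: the only move is to 0(W), a W ⇒ L
n=2: can move to 1, which is L ⇒ W
n=3: moves to 2(W), 0(W); every one is W ⇒ L
n=4: can move to 3, which is L ⇒ W
n=5: moves to 4(W), 2(W); every one is W ⇒ L
n=6: can move to 5, which is L ⇒ W
n=7: can move to 1, which is L ⇒ W
n=8: can move to 5, which is L ⇒ W
n=9: can move to 3, which is L ⇒ W
n=10: moves to 9(W), 7(W), 4(W); every one is W ⇒ L
n=11: can move to 10, which is L ⇒ W
n=12: moves to 11(W), 9(W), 6(W); every one is W ⇒ L
n=13: can move to 12, which is L ⇒ W
n=14: moves to 13(W), 11(W), 8(W); every one is W ⇒ L
n=15: can move to 14, which is L ⇒ W
n=16: can move to 10, which is L ⇒ W
n=17: can move to 14, which is L ⇒ W
n=18: can move to 12, which is L ⇒ W
n=19: moves to 18(W), 16(W), 13(W); every one is W ⇒ L
n=20: can move to 19, which is L ⇒ W
n=21: moves to 20(W), 18(W), 15(W); every one is W ⇒ L
n=22: can move to 21, which is L ⇒ W
n=23: moves to 22(W), 20(W), 17(W); every one is W ⇒ L
n=24: can move to 23, which is L ⇒ W
From 24, the L positions reachable in one move are: 23, 21. Any move reaching one of these is winning.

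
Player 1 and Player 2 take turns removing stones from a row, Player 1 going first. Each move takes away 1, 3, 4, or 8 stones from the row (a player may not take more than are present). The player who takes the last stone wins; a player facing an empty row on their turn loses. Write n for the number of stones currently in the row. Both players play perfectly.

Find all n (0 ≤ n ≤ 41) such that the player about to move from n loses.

Classify positions by backward induction: terminal positions (no move available) are L. From any other position, the mover wins iff some move reaches an L.
n=0: no move → L
n=1: →0(L), so W
n=2: →1(W) only, which is W, so L
n=3: →2(L), so W
n=4: →0(L), so W
n=5: →2(L), so W
n=6: →2(L), so W
n=7: →6(W), 4(W), 3(W) — all W, so L
n=8: →7(L), so W
n=9: →8(W), 6(W), 5(W), 1(W) — all W, so L
n=10: →9(L), so W
n=11: →7(L), so W
n=12: →9(L), so W
n=13: →9(L), so W
n=14: →13(W), 11(W), 10(W), 6(W) — all W, so L
n=15: →14(L), so W
n=16: →15(W), 13(W), 12(W), 8(W) — all W, so L
n=17: →16(L), so W
n=18: →14(L), so W
n=19: →16(L), so W
n=20: →16(L), so W
n=21: →20(W), 18(W), 17(W), 13(W) — all W, so L
n=22: →21(L), so W
n=23: →22(W), 20(W), 19(W), 15(W) — all W, so L
n=24: →23(L), so W
n=25: →21(L), so W
n=26: →23(L), so W
n=27: →23(L), so W
n=28: →27(W), 25(W), 24(W), 20(W) — all W, so L
n=29: →28(L), so W
n=30: →29(W), 27(W), 26(W), 22(W) — all W, so L
n=31: →30(L), so W
n=32: →28(L), so W
n=33: →30(L), so W
n=34: →30(L), so W
n=35: →34(W), 32(W), 31(W), 27(W) — all W, so L
n=36: →35(L), so W
n=37: →36(W), 34(W), 33(W), 29(W) — all W, so L
n=38: →37(L), so W
n=39: →35(L), so W
n=40: →37(L), so W
n=41: →37(L), so W
Reading off the rows marked L gives the requested list; there are 12 such values of n.

0, 2, 7, 9, 14, 16, 21, 23, 28, 30, 35, 37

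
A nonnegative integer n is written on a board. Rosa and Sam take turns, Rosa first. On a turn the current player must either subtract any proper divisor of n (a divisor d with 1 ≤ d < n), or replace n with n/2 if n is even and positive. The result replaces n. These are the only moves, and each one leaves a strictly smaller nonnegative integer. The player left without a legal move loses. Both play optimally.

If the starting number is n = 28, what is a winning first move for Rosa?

Move to 21.

Positions with no move are L. A position that does have a move is losing for the player to move precisely when every available move leads to a winning position for the opponent. Fill in the labels:
n=0: no move → L
n=1: no move → L
n=2: W (go to 1, an L position)
n=3: L (sole option 2(W) is W)
n=4: W (go to 3, an L position)
n=5: L (sole option 4(W) is W)
n=6: W (go to 3, an L position)
n=7: L (sole option 6(W) is W)
n=8: W (go to 7, an L position)
n=9: L (options 6(W), 8(W) are all W)
n=10: W (go to 5, an L position)
n=11: L (sole option 10(W) is W)
n=12: W (go to 9, an L position)
n=13: L (sole option 12(W) is W)
n=14: W (go to 7, an L position)
n=15: L (options 10(W), 12(W), 14(W) are all W)
n=16: W (go to 15, an L position)
n=17: L (sole option 16(W) is W)
n=18: W (go to 9, an L position)
n=19: L (sole option 18(W) is W)
n=20: W (go to 15, an L position)
n=21: L (options 14(W), 18(W), 20(W) are all W)
n=22: W (go to 11, an L position)
n=23: L (sole option 22(W) is W)
n=24: W (go to 21, an L position)
n=25: L (options 20(W), 24(W) are all W)
n=26: W (go to 13, an L position)
n=27: L (options 18(W), 24(W), 26(W) are all W)
n=28: W (go to 21, an L position)
From 28, the L positions reachable in one move are: 21, 27. Any move reaching one of these is winning.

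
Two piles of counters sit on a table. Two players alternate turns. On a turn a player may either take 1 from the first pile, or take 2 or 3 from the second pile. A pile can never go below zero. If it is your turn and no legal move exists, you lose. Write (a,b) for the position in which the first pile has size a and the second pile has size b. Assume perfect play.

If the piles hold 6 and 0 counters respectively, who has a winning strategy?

The second player wins.

Use the standard recursion: the mover loses at a terminal position; elsewhere, the mover wins exactly when some move hands the opponent an L position.
No move ever increases a pile, so every position that can arise here has a ≤ 6 and b ≤ 0; it is enough to label the cells with 0 ≤ a ≤ 6 and 0 ≤ b ≤ 0.
Every move lowers a or b (never raises either), so fill the grid row by row in increasing a, and left to right within a row: each cell's successors are then already labelled.
      b=0
a=0:    L
a=1:    W
a=2:    L
a=3:    W
a=4:    L
a=5:    W
a=6:    L
Cells with no legal move (terminal, hence L): (0,0).
The remaining L cells, each justified by listing all of its moves:
(2,0): →(1,0)(W) only, which is W, so L
(4,0): →(3,0)(W) only, which is W, so L
(6,0): →(5,0)(W) only, which is W, so L
Every other cell has at least one move into one of the L cells above, so it is W.
Every move from (6,0) reaches a W position, so the mover loses.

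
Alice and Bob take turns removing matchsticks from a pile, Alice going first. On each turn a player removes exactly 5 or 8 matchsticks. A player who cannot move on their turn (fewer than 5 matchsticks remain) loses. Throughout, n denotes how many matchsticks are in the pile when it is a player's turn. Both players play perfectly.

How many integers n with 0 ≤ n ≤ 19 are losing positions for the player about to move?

10

Build the W/L table. Terminal = L. A non-terminal position is W if it has a move to some L; otherwise it is L.
n=0: no move → L
n=1: no move → L
n=2: no move → L
n=3: no move → L
n=4: no move → L
n=5: →0(L), so W
n=6: →1(L), so W
n=7: →2(L), so W
n=8: →3(L), so W
n=9: →4(L), so W
n=10: →2(L), so W
n=11: →3(L), so W
n=12: →4(L), so W
n=13: →8(W), 5(W) — all W, so L
n=14: →9(W), 6(W) — all W, so L
n=15: →10(W), 7(W) — all W, so L
n=16: →11(W), 8(W) — all W, so L
n=17: →12(W), 9(W) — all W, so L
n=18: →13(L), so W
n=19: →14(L), so W
L entries with 0 ≤ n ≤ 19: n = 0, 1, 2, 3, 4, 13, 14, 15, 16, 17; that makes 10.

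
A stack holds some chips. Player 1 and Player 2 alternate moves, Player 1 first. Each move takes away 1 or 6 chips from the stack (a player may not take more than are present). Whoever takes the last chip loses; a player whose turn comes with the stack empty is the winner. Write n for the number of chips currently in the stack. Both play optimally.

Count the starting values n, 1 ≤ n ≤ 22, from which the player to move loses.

10

Build the W/L table. Terminal = W. A non-terminal position is W if it has a move to some L; otherwise it is L.
n=0: no move; the opponent has just taken the last chip and therefore loses → W
n=1: only reaches 0(W), which is W → L
n=2: reaches L-position 1 → W
n=3: only reaches 2(W), which is W → L
n=4: reaches L-position 3 → W
n=5: only reaches 4(W), which is W → L
n=6: reaches L-position 5 → W
n=7: reaches L-position 1 → W
n=8: only reaches 7(W), 2(W), all W → L
n=9: reaches L-position 8 → W
n=10: only reaches 9(W), 4(W), all W → L
n=11: reaches L-position 10 → W
n=12: only reaches 11(W), 6(W), all W → L
n=13: reaches L-position 12 → W
n=14: reaches L-position 8 → W
n=15: only reaches 14(W), 9(W), all W → L
n=16: reaches L-position 15 → W
n=17: only reaches 16(W), 11(W), all W → L
n=18: reaches L-position 17 → W
n=19: only reaches 18(W), 13(W), all W → L
n=20: reaches L-position 19 → W
n=21: reaches L-position 15 → W
n=22: only reaches 21(W), 16(W), all W → L
L entries with 1 ≤ n ≤ 22 (the range starts at n=1): n = 1, 3, 5, 8, 10, 12, 15, 17, 19, 22; that makes 10.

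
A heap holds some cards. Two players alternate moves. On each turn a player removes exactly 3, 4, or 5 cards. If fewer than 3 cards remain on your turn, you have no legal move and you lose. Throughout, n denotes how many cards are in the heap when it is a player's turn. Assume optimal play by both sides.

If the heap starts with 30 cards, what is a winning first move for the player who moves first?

Remove 4, leaving 26.

Work bottom-up. With no move the player to move loses. Otherwise the position is W if at least one move leads to an L position for the opponent, and L if every move leads to a W.
n=0: no move → L
n=1: no move → L
n=2: no move → L
n=3: W (go to 0, an L position)
n=4: W (go to 1, an L position)
n=5: W (go to 2, an L position)
n=6: W (go to 2, an L position)
n=7: W (go to 2, an L position)
n=8: L (options 5(W), 4(W), 3(W) are all W)
n=9: L (options 6(W), 5(W), 4(W) are all W)
n=10: L (options 7(W), 6(W), 5(W) are all W)
n=11: W (go to 8, an L position)
n=12: W (go to 9, an L position)
n=13: W (go to 10, an L position)
n=14: W (go to 10, an L position)
n=15: W (go to 10, an L position)
n=16: L (options 13(W), 12(W), 11(W) are all W)
n=17: L (options 14(W), 13(W), 12(W) are all W)
n=18: L (options 15(W), 14(W), 13(W) are all W)
n=19: W (go to 16, an L position)
n=20: W (go to 17, an L position)
n=21: W (go to 18, an L position)
n=22: W (go to 18, an L position)
n=23: W (go to 18, an L position)
n=24: L (options 21(W), 20(W), 19(W) are all W)
n=25: L (options 22(W), 21(W), 20(W) are all W)
n=26: L (options 23(W), 22(W), 21(W) are all W)
n=27: W (go to 24, an L position)
n=28: W (go to 25, an L position)
n=29: W (go to 26, an L position)
n=30: W (go to 26, an L position)
From 30, the L positions reachable in one move are: 26, 25. Any move reaching one of these is winning.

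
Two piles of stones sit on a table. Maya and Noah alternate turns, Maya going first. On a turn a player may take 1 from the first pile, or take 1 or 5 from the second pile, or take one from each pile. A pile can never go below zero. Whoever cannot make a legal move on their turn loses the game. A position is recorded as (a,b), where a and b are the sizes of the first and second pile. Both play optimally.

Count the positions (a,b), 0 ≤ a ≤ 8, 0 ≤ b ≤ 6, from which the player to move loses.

Positions with no move are L. A position that does have a move is losing for the player to move precisely when every available move leads to a winning position for the opponent. Fill in the labels:
Every move lowers a or b (never raises either), so fill the grid row by row in increasing a, and left to right within a row: each cell's successors are then already labelled.
      b=0  b=1  b=2  b=3  b=4  b=5  b=6
a=0:    L    W    L    W    L    W    L
a=1:    W    W    W    W    W    W    W
a=2:    L    W    L    W    L    W    L
a=3:    W    W    W    W    W    W    W
a=4:    L    W    L    W    L    W    L
a=5:    W    W    W    W    W    W    W
a=6:    L    W    L    W    L    W    L
a=7:    W    W    W    W    W    W    W
a=8:    L    W    L    W    L    W    L
Cells with no legal move (terminal, hence L): (0,0).
The remaining L cells, each justified by listing all of its moves:
(0,2): the only move is to (0,1)(W), a W ⇒ L
(0,4): the only move is to (0,3)(W), a W ⇒ L
(0,6): moves to (0,5)(W), (0,1)(W); every one is W ⇒ L
(2,0): the only move is to (1,0)(W), a W ⇒ L
(2,2): moves to (1,2)(W), (2,1)(W), (1,1)(W); every one is W ⇒ L
(2,4): moves to (1,4)(W), (2,3)(W), (1,3)(W); every one is W ⇒ L
(2,6): moves to (1,6)(W), (2,5)(W), (2,1)(W), (1,5)(W); every one is W ⇒ L
(4,0): the only move is to (3,0)(W), a W ⇒ L
(4,2): moves to (3,2)(W), (4,1)(W), (3,1)(W); every one is W ⇒ L
(4,4): moves to (3,4)(W), (4,3)(W), (3,3)(W); every one is W ⇒ L
(4,6): moves to (3,6)(W), (4,5)(W), (4,1)(W), (3,5)(W); every one is W ⇒ L
(6,0): the only move is to (5,0)(W), a W ⇒ L
(6,2): moves to (5,2)(W), (6,1)(W), (5,1)(W); every one is W ⇒ L
(6,4): moves to (5,4)(W), (6,3)(W), (5,3)(W); every one is W ⇒ L
(6,6): moves to (5,6)(W), (6,5)(W), (6,1)(W), (5,5)(W); every one is W ⇒ L
(8,0): the only move is to (7,0)(W), a W ⇒ L
(8,2): moves to (7,2)(W), (8,1)(W), (7,1)(W); every one is W ⇒ L
(8,4): moves to (7,4)(W), (8,3)(W), (7,3)(W); every one is W ⇒ L
(8,6): moves to (7,6)(W), (8,5)(W), (8,1)(W), (7,5)(W); every one is W ⇒ L
Every other cell has at least one move into one of the L cells above, so it is W.
L cells per row: a=0: 4, a=1: 0, a=2: 4, a=3: 0, a=4: 4, a=5: 0, a=6: 4, a=7: 0, a=8: 4; total 20.

20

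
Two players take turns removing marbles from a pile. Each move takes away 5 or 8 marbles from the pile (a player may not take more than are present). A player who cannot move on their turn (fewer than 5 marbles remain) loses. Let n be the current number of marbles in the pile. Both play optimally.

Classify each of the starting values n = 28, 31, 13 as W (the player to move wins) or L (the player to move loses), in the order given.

Compute win/loss labels from the base case upward. A position with no move is L. Any other position is W if it can reach an L in one move, else L.
n=0: no move → L
n=1: no move → L
n=2: no move → L
n=3: no move → L
n=4: no move → L
n=5: can move to 0, which is L ⇒ W
n=6: can move to 1, which is L ⇒ W
n=7: can move to 2, which is L ⇒ W
n=8: can move to 3, which is L ⇒ W
n=9: can move to 4, which is L ⇒ W
n=10: can move to 2, which is L ⇒ W
n=11: can move to 3, which is L ⇒ W
n=12: can move to 4, which is L ⇒ W
n=13: moves to 8(W), 5(W); every one is W ⇒ L
n=14: moves to 9(W), 6(W); every one is W ⇒ L
n=15: moves to 10(W), 7(W); every one is W ⇒ L
n=16: moves to 11(W), 8(W); every one is W ⇒ L
n=17: moves to 12(W), 9(W); every one is W ⇒ L
n=18: can move to 13, which is L ⇒ W
n=19: can move to 14, which is L ⇒ W
n=20: can move to 15, which is L ⇒ W
n=21: can move to 16, which is L ⇒ W
n=22: can move to 17, which is L ⇒ W
n=23: can move to 15, which is L ⇒ W
n=24: can move to 16, which is L ⇒ W
n=25: can move to 17, which is L ⇒ W
n=26: moves to 21(W), 18(W); every one is W ⇒ L
n=27: moves to 22(W), 19(W); every one is W ⇒ L
n=28: moves to 23(W), 20(W); every one is W ⇒ L
n=29: moves to 24(W), 21(W); every one is W ⇒ L
n=30: moves to 25(W), 22(W); every one is W ⇒ L
n=31: can move to 26, which is L ⇒ W

28: L, 31: W, 13: L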